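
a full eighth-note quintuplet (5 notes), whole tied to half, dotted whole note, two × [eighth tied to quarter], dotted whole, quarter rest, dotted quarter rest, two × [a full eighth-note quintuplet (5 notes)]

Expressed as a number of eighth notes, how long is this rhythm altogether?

59

Working in eighth notes: a full eighth-note quintuplet (5 notes) (five quintuplet eighths span one half) = 4; whole tied to half (whole + half) = 12; dotted whole note = 12; eighth tied to quarter (eighth + quarter) = 3; eighth tied to quarter (eighth + quarter) = 3; dotted whole = 12; quarter rest = 2; dotted quarter rest = 3; a full eighth-note quintuplet (5 notes) (five quintuplet eighths span one half) = 4; a full eighth-note quintuplet (5 notes) (five quintuplet eighths span one half) = 4.
Total: 4 + 12 + 12 + 3 + 3 + 12 + 2 + 3 + 4 + 4 = 59 eighth notes.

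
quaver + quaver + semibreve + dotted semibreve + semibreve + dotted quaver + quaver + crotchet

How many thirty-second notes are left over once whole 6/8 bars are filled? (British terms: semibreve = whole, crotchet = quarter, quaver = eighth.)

One bar of 6/8 = 12 sixteenth notes.
Each duration in sixteenth notes: quaver = 2; quaver = 2; semibreve = 16; dotted semibreve = 24; semibreve = 16; dotted quaver = 3; quaver = 2; crotchet = 4.
Sum: 2 + 2 + 16 + 24 + 16 + 3 + 2 + 4 = 69.
69 ÷ 12 = 5 complete bars with 9 sixteenth notes remaining = 18 thirty-second notes.

18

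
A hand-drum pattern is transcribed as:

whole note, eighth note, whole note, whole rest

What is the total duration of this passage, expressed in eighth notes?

In eighth notes: whole note = 8; eighth note = 1; whole note = 8; whole rest = 8.
Total: 8 + 1 + 8 + 8 = 25 eighth notes.

25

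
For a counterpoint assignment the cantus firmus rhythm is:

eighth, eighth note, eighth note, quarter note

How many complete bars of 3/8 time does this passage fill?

One bar of 3/8 = 3 eighth notes.
Working in eighth notes: eighth = 1; eighth note = 1; eighth note = 1; quarter note = 2.
Total: 1 + 1 + 1 + 2 = 5.
5 ÷ 3 = 1 complete bar with 2 left over.

1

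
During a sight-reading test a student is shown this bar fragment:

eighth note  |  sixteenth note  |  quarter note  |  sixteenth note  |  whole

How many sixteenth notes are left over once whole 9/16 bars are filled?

One bar of 9/16 = 9 sixteenth notes.
Convert each value to sixteenth notes: eighth note = 2; sixteenth note = 1; quarter note = 4; sixteenth note = 1; whole = 16.
Altogether 2 + 1 + 4 + 1 + 16 = 24.
24 ÷ 9 = 2 complete bars with 6 sixteenth notes remaining.

6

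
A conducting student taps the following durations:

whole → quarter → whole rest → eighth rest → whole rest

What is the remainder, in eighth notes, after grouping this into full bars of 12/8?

3

One bar of 12/8 = 12 eighth notes.
Express everything in eighth notes: whole = 8; quarter = 2; whole rest = 8; eighth rest = 1; whole rest = 8.
Sum: 8 + 2 + 8 + 1 + 8 = 27.
27 ÷ 12 = 2 complete bars with 3 eighth notes remaining.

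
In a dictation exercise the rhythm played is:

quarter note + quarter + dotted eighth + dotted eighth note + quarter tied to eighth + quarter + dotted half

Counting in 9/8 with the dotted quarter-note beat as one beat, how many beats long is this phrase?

6

One dotted quarter-note beat = 6 sixteenth notes.
Each duration in sixteenth notes: quarter note = 4; quarter = 4; dotted eighth = 3; dotted eighth note = 3; quarter tied to eighth (quarter + eighth) = 6; quarter = 4; dotted half = 12.
Adding: 4 + 4 + 3 + 3 + 6 + 4 + 12 = 36.
36 ÷ 6 = 6 beats.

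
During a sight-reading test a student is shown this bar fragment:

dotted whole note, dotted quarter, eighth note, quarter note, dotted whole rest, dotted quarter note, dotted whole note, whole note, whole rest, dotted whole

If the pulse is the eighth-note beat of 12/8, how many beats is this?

One eighth-note beat = 2 sixteenth notes.
Each duration in sixteenth notes: dotted whole note = 24; dotted quarter = 6; eighth note = 2; quarter note = 4; dotted whole rest = 24; dotted quarter note = 6; dotted whole note = 24; whole note = 16; whole rest = 16; dotted whole = 24.
Adding: 24 + 6 + 2 + 4 + 24 + 6 + 24 + 16 + 16 + 24 = 146.
146 ÷ 2 = 73 beats.

73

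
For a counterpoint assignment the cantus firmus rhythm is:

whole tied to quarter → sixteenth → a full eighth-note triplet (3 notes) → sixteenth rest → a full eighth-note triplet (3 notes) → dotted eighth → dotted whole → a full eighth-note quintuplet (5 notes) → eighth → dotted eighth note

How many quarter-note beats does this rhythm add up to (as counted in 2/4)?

17.5

One quarter-note beat = 4 sixteenth notes.
In sixteenth notes: whole tied to quarter (whole + quarter) = 20; sixteenth = 1; a full eighth-note triplet (3 notes) (three triplet eighths span one quarter) = 4; sixteenth rest = 1; a full eighth-note triplet (3 notes) (three triplet eighths span one quarter) = 4; dotted eighth = 3; dotted whole = 24; a full eighth-note quintuplet (5 notes) (five quintuplet eighths span one half) = 8; eighth = 2; dotted eighth note = 3.
Altogether 20 + 1 + 4 + 1 + 4 + 3 + 24 + 8 + 2 + 3 = 70.
70 ÷ 4 = 17.5 beats.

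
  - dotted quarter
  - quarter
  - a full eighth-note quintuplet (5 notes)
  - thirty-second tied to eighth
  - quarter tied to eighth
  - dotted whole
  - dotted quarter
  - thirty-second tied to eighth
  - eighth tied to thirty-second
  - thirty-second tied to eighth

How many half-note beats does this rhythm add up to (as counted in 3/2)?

One half-note beat = 16 thirty-second notes.
Working in thirty-second notes: dotted quarter = 12; quarter = 8; a full eighth-note quintuplet (5 notes) (five quintuplet eighths span one half) = 16; thirty-second tied to eighth (thirty-second + eighth) = 5; quarter tied to eighth (quarter + eighth) = 12; dotted whole = 48; dotted quarter = 12; thirty-second tied to eighth (thirty-second + eighth) = 5; eighth tied to thirty-second (eighth + thirty-second) = 5; thirty-second tied to eighth (thirty-second + eighth) = 5.
Altogether 12 + 8 + 16 + 5 + 12 + 48 + 12 + 5 + 5 + 5 = 128.
128 ÷ 16 = 8 beats.

8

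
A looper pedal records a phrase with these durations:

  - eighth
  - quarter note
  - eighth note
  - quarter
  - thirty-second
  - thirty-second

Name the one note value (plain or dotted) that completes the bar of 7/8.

sixteenth note

The bar of 7/8 = 28 thirty-second notes.
Working in thirty-second notes: eighth = 4; quarter note = 8; eighth note = 4; quarter = 8; thirty-second = 1; thirty-second = 1.
Adding: 4 + 8 + 4 + 8 + 1 + 1 = 26.
Remaining: 28 − 26 = 2 thirty-second notes, which is a sixteenth note.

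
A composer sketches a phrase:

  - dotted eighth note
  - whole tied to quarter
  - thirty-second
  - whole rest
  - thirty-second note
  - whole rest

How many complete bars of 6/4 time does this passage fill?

2

One bar of 6/4 = 48 thirty-second notes.
Working in thirty-second notes: dotted eighth note = 6; whole tied to quarter (whole + quarter) = 40; thirty-second = 1; whole rest = 32; thirty-second note = 1; whole rest = 32.
Total: 6 + 40 + 1 + 32 + 1 + 32 = 112.
112 ÷ 48 = 2 complete bars with 16 left over.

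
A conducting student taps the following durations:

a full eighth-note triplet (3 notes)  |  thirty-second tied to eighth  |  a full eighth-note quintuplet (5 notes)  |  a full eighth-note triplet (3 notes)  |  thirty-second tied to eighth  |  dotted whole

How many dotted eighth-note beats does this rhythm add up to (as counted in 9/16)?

One dotted eighth-note beat = 6 thirty-second notes.
Working in thirty-second notes: a full eighth-note triplet (3 notes) (three triplet eighths span one quarter) = 8; thirty-second tied to eighth (thirty-second + eighth) = 5; a full eighth-note quintuplet (5 notes) (five quintuplet eighths span one half) = 16; a full eighth-note triplet (3 notes) (three triplet eighths span one quarter) = 8; thirty-second tied to eighth (thirty-second + eighth) = 5; dotted whole = 48.
Adding: 8 + 5 + 16 + 8 + 5 + 48 = 90.
90 ÷ 6 = 15 beats.

15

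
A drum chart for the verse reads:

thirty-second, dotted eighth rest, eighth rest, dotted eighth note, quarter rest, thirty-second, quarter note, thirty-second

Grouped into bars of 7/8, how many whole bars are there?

One bar of 7/8 = 28 thirty-second notes.
Convert each value to thirty-second notes: thirty-second = 1; dotted eighth rest = 6; eighth rest = 4; dotted eighth note = 6; quarter rest = 8; thirty-second = 1; quarter note = 8; thirty-second = 1.
Adding: 1 + 6 + 4 + 6 + 8 + 1 + 8 + 1 = 35.
35 ÷ 28 = 1 complete bar with 7 left over.

1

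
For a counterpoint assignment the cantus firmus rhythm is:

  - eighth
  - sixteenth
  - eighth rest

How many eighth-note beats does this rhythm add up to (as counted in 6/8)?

One eighth-note beat = 2 sixteenth notes.
Each duration in sixteenth notes: eighth = 2; sixteenth = 1; eighth rest = 2.
Adding: 2 + 1 + 2 = 5.
5 ÷ 2 = 2.5 beats.

2.5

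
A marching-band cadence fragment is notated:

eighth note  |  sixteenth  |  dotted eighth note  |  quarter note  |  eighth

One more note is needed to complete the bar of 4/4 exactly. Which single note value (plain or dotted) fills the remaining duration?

The bar of 4/4 = 16 sixteenth notes.
Each duration in sixteenth notes: eighth note = 2; sixteenth = 1; dotted eighth note = 3; quarter note = 4; eighth = 2.
Sum: 2 + 1 + 3 + 4 + 2 = 12.
Remaining: 16 − 12 = 4 sixteenth notes, which is a quarter note.

quarter note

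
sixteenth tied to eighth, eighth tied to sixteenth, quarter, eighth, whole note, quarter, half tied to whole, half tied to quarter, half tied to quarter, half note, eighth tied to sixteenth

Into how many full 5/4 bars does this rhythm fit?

4

One bar of 5/4 = 20 sixteenth notes.
In sixteenth notes: sixteenth tied to eighth (sixteenth + eighth) = 3; eighth tied to sixteenth (eighth + sixteenth) = 3; quarter = 4; eighth = 2; whole note = 16; quarter = 4; half tied to whole (half + whole) = 24; half tied to quarter (half + quarter) = 12; half tied to quarter (half + quarter) = 12; half note = 8; eighth tied to sixteenth (eighth + sixteenth) = 3.
Altogether 3 + 3 + 4 + 2 + 16 + 4 + 24 + 12 + 12 + 8 + 3 = 91.
91 ÷ 20 = 4 complete bars with 11 left over.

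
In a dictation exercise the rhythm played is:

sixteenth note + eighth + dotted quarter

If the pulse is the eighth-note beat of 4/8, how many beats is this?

One eighth-note beat = 2 sixteenth notes.
In sixteenth notes: sixteenth note = 1; eighth = 2; dotted quarter = 6.
Adding: 1 + 2 + 6 = 9.
9 ÷ 2 = 4.5 beats.

4.5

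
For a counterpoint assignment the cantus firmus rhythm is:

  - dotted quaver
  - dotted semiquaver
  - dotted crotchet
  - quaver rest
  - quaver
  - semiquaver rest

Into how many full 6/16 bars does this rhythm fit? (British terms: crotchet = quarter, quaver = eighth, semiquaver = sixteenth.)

One bar of 6/16 = 12 thirty-second notes.
Convert each value to thirty-second notes: dotted quaver = 6; dotted semiquaver = 3; dotted crotchet = 12; quaver rest = 4; quaver = 4; semiquaver rest = 2.
Adding: 6 + 3 + 12 + 4 + 4 + 2 = 31.
31 ÷ 12 = 2 complete bars with 7 left over.

2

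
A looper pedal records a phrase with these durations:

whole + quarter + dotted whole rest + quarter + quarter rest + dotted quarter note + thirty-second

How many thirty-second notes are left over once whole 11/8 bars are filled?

One bar of 11/8 = 44 thirty-second notes.
In thirty-second notes: whole = 32; quarter = 8; dotted whole rest = 48; quarter = 8; quarter rest = 8; dotted quarter note = 12; thirty-second = 1.
Adding: 32 + 8 + 48 + 8 + 8 + 12 + 1 = 117.
117 ÷ 44 = 2 complete bars with 29 thirty-second notes remaining.

29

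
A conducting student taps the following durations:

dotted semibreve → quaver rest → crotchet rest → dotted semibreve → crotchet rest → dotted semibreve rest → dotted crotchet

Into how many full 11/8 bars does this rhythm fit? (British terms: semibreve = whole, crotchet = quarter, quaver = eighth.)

4

One bar of 11/8 = 11 eighth notes.
Each duration in eighth notes: dotted semibreve = 12; quaver rest = 1; crotchet rest = 2; dotted semibreve = 12; crotchet rest = 2; dotted semibreve rest = 12; dotted crotchet = 3.
Total: 12 + 1 + 2 + 12 + 2 + 12 + 3 = 44.
44 ÷ 11 = 4 complete bars with 0 left over.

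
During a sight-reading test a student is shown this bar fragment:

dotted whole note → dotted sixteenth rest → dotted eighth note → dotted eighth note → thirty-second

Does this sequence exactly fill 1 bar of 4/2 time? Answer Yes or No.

One bar of 4/2 = 64 thirty-second notes.
Convert each value to thirty-second notes: dotted whole note = 48; dotted sixteenth rest = 3; dotted eighth note = 6; dotted eighth note = 6; thirty-second = 1.
Sum: 48 + 3 + 6 + 6 + 1 = 64.
64 equals 64, so the answer is Yes.

Yes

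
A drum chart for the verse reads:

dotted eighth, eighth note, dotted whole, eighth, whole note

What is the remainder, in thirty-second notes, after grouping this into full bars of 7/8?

One bar of 7/8 = 14 sixteenth notes.
In sixteenth notes: dotted eighth = 3; eighth note = 2; dotted whole = 24; eighth = 2; whole note = 16.
Altogether 3 + 2 + 24 + 2 + 16 = 47.
47 ÷ 14 = 3 complete bars with 5 sixteenth notes remaining = 10 thirty-second notes.

10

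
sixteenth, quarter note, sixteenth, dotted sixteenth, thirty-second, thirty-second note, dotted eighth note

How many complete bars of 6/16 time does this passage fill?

One bar of 6/16 = 12 thirty-second notes.
Working in thirty-second notes: sixteenth = 2; quarter note = 8; sixteenth = 2; dotted sixteenth = 3; thirty-second = 1; thirty-second note = 1; dotted eighth note = 6.
Sum: 2 + 8 + 2 + 3 + 1 + 1 + 6 = 23.
23 ÷ 12 = 1 complete bar with 11 left over.

1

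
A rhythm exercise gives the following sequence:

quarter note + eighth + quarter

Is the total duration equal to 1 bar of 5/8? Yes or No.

Yes

One bar of 5/8 = 5 eighth notes.
Express everything in eighth notes: quarter note = 2; eighth = 1; quarter = 2.
Total: 2 + 1 + 2 = 5.
5 equals 5, so the answer is Yes.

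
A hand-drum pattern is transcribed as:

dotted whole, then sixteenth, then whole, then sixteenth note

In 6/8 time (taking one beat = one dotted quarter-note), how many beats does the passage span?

7

One dotted quarter-note beat = 6 sixteenth notes.
Working in sixteenth notes: dotted whole = 24; sixteenth = 1; whole = 16; sixteenth note = 1.
Total: 24 + 1 + 16 + 1 = 42.
42 ÷ 6 = 7 beats.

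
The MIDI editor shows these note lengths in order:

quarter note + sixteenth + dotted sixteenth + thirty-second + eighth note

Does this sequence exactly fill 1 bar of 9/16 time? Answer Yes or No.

One bar of 9/16 = 18 thirty-second notes.
Working in thirty-second notes: quarter note = 8; sixteenth = 2; dotted sixteenth = 3; thirty-second = 1; eighth note = 4.
Total: 8 + 2 + 3 + 1 + 4 = 18.
18 equals 18, so the answer is Yes.

Yes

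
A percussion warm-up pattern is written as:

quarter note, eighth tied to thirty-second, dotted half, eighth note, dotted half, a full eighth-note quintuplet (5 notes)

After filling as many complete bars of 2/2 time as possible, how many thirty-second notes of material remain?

One bar of 2/2 = 32 thirty-second notes.
In thirty-second notes: quarter note = 8; eighth tied to thirty-second (eighth + thirty-second) = 5; dotted half = 24; eighth note = 4; dotted half = 24; a full eighth-note quintuplet (5 notes) (five quintuplet eighths span one half) = 16.
Total: 8 + 5 + 24 + 4 + 24 + 16 = 81.
81 ÷ 32 = 2 complete bars with 17 thirty-second notes remaining.

17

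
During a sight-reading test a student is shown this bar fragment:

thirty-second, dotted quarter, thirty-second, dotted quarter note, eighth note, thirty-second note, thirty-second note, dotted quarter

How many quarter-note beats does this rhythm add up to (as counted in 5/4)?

One quarter-note beat = 8 thirty-second notes.
Working in thirty-second notes: thirty-second = 1; dotted quarter = 12; thirty-second = 1; dotted quarter note = 12; eighth note = 4; thirty-second note = 1; thirty-second note = 1; dotted quarter = 12.
Adding: 1 + 12 + 1 + 12 + 4 + 1 + 1 + 12 = 44.
44 ÷ 8 = 5.5 beats.

5.5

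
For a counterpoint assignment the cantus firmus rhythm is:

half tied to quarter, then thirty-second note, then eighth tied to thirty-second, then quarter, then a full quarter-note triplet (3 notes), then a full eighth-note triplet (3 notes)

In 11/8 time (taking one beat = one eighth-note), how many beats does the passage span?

15.5

One eighth-note beat = 4 thirty-second notes.
Convert each value to thirty-second notes: half tied to quarter (half + quarter) = 24; thirty-second note = 1; eighth tied to thirty-second (eighth + thirty-second) = 5; quarter = 8; a full quarter-note triplet (3 notes) (three triplet quarters span one half) = 16; a full eighth-note triplet (3 notes) (three triplet eighths span one quarter) = 8.
Altogether 24 + 1 + 5 + 8 + 16 + 8 = 62.
62 ÷ 4 = 15.5 beats.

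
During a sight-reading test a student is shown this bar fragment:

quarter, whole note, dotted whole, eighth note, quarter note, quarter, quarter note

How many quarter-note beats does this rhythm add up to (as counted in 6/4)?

One quarter-note beat = 2 eighth notes.
In eighth notes: quarter = 2; whole note = 8; dotted whole = 12; eighth note = 1; quarter note = 2; quarter = 2; quarter note = 2.
Total: 2 + 8 + 12 + 1 + 2 + 2 + 2 = 29.
29 ÷ 2 = 14.5 beats.

14.5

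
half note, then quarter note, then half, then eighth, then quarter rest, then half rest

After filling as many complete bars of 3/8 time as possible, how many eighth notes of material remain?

One bar of 3/8 = 3 eighth notes.
Working in eighth notes: half note = 4; quarter note = 2; half = 4; eighth = 1; quarter rest = 2; half rest = 4.
Altogether 4 + 2 + 4 + 1 + 2 + 4 = 17.
17 ÷ 3 = 5 complete bars with 2 eighth notes remaining.

2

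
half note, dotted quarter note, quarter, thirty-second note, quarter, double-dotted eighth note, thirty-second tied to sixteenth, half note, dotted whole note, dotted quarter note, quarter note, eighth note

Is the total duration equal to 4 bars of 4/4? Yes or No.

One bar of 4/4 = 32 thirty-second notes, so 4 bars = 128.
Express everything in thirty-second notes: half note = 16; dotted quarter note = 12; quarter = 8; thirty-second note = 1; quarter = 8; double-dotted eighth note = 7; thirty-second tied to sixteenth (thirty-second + sixteenth) = 3; half note = 16; dotted whole note = 48; dotted quarter note = 12; quarter note = 8; eighth note = 4.
Altogether 16 + 12 + 8 + 1 + 8 + 7 + 3 + 16 + 48 + 12 + 8 + 4 = 143.
143 exceeds 128, so the answer is No.

No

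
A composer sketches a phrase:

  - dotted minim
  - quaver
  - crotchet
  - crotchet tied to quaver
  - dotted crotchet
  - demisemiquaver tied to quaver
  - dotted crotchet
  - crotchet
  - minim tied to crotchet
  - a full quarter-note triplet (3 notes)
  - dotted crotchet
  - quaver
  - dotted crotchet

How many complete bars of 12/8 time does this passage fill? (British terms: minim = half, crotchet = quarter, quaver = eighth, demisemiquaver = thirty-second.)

One bar of 12/8 = 48 thirty-second notes.
In thirty-second notes: dotted minim = 24; quaver = 4; crotchet = 8; crotchet tied to quaver (crotchet + quaver) = 12; dotted crotchet = 12; demisemiquaver tied to quaver (demisemiquaver + quaver) = 5; dotted crotchet = 12; crotchet = 8; minim tied to crotchet (minim + crotchet) = 24; a full quarter-note triplet (3 notes) (three triplet quarters span one half) = 16; dotted crotchet = 12; quaver = 4; dotted crotchet = 12.
Total: 24 + 4 + 8 + 12 + 12 + 5 + 12 + 8 + 24 + 16 + 12 + 4 + 12 = 153.
153 ÷ 48 = 3 complete bars with 9 left over.

3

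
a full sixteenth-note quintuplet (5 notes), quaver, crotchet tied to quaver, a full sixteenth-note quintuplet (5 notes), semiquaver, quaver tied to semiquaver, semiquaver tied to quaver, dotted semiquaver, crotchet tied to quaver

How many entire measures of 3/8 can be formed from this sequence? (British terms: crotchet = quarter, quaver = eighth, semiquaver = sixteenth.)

One bar of 3/8 = 12 thirty-second notes.
Convert each value to thirty-second notes: a full sixteenth-note quintuplet (5 notes) (five quintuplet sixteenths span one quarter) = 8; quaver = 4; crotchet tied to quaver (crotchet + quaver) = 12; a full sixteenth-note quintuplet (5 notes) (five quintuplet sixteenths span one quarter) = 8; semiquaver = 2; quaver tied to semiquaver (quaver + semiquaver) = 6; semiquaver tied to quaver (semiquaver + quaver) = 6; dotted semiquaver = 3; crotchet tied to quaver (crotchet + quaver) = 12.
Altogether 8 + 4 + 12 + 8 + 2 + 6 + 6 + 3 + 12 = 61.
61 ÷ 12 = 5 complete bars with 1 left over.

5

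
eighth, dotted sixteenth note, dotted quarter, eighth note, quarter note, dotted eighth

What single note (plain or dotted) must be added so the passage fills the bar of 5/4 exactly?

dotted sixteenth note

The bar of 5/4 = 40 thirty-second notes.
Working in thirty-second notes: eighth = 4; dotted sixteenth note = 3; dotted quarter = 12; eighth note = 4; quarter note = 8; dotted eighth = 6.
Sum: 4 + 3 + 12 + 4 + 8 + 6 = 37.
Remaining: 40 − 37 = 3 thirty-second notes, which is a dotted sixteenth note.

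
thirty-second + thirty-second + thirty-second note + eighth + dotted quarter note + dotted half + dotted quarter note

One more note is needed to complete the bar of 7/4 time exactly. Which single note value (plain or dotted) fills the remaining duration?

The bar of 7/4 = 56 thirty-second notes.
Each duration in thirty-second notes: thirty-second = 1; thirty-second = 1; thirty-second note = 1; eighth = 4; dotted quarter note = 12; dotted half = 24; dotted quarter note = 12.
Altogether 1 + 1 + 1 + 4 + 12 + 24 + 12 = 55.
Remaining: 56 − 55 = 1 thirty-second note, which is a thirty-second note.

thirty-second note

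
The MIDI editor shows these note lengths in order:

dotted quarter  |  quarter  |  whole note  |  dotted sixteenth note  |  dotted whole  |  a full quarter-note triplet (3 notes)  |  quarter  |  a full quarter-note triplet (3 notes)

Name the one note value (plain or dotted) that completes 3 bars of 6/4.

3 bars of 6/4 = 144 thirty-second notes.
In thirty-second notes: dotted quarter = 12; quarter = 8; whole note = 32; dotted sixteenth note = 3; dotted whole = 48; a full quarter-note triplet (3 notes) (three triplet quarters span one half) = 16; quarter = 8; a full quarter-note triplet (3 notes) (three triplet quarters span one half) = 16.
Total: 12 + 8 + 32 + 3 + 48 + 16 + 8 + 16 = 143.
Remaining: 144 − 143 = 1 thirty-second note, which is a thirty-second note.

thirty-second note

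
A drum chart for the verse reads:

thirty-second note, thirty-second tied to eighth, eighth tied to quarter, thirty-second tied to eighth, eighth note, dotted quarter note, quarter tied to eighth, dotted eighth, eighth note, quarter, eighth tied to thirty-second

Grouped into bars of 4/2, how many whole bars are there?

1

One bar of 4/2 = 64 thirty-second notes.
Express everything in thirty-second notes: thirty-second note = 1; thirty-second tied to eighth (thirty-second + eighth) = 5; eighth tied to quarter (eighth + quarter) = 12; thirty-second tied to eighth (thirty-second + eighth) = 5; eighth note = 4; dotted quarter note = 12; quarter tied to eighth (quarter + eighth) = 12; dotted eighth = 6; eighth note = 4; quarter = 8; eighth tied to thirty-second (eighth + thirty-second) = 5.
Altogether 1 + 5 + 12 + 5 + 4 + 12 + 12 + 6 + 4 + 8 + 5 = 74.
74 ÷ 64 = 1 complete bar with 10 left over.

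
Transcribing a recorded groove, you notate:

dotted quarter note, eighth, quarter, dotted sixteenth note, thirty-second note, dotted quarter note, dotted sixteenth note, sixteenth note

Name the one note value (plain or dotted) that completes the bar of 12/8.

dotted sixteenth note

The bar of 12/8 = 48 thirty-second notes.
Working in thirty-second notes: dotted quarter note = 12; eighth = 4; quarter = 8; dotted sixteenth note = 3; thirty-second note = 1; dotted quarter note = 12; dotted sixteenth note = 3; sixteenth note = 2.
Total: 12 + 4 + 8 + 3 + 1 + 12 + 3 + 2 = 45.
Remaining: 48 − 45 = 3 thirty-second notes, which is a dotted sixteenth note.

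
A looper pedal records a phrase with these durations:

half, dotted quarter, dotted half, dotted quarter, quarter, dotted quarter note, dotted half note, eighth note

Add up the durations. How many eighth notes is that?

28

Each duration in eighth notes: half = 4; dotted quarter = 3; dotted half = 6; dotted quarter = 3; quarter = 2; dotted quarter note = 3; dotted half note = 6; eighth note = 1.
Sum: 4 + 3 + 6 + 3 + 2 + 3 + 6 + 1 = 28 eighth notes.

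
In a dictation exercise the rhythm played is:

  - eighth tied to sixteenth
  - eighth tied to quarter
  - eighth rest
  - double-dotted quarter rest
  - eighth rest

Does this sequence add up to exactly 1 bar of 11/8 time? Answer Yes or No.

No

One bar of 11/8 = 22 sixteenth notes.
Working in sixteenth notes: eighth tied to sixteenth (eighth + sixteenth) = 3; eighth tied to quarter (eighth + quarter) = 6; eighth rest = 2; double-dotted quarter rest = 7; eighth rest = 2.
Adding: 3 + 6 + 2 + 7 + 2 = 20.
20 falls short of 22, so the answer is No.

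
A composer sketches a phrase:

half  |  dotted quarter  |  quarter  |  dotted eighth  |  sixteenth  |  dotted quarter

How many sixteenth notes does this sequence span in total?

28

Each duration in sixteenth notes: half = 8; dotted quarter = 6; quarter = 4; dotted eighth = 3; sixteenth = 1; dotted quarter = 6.
Total: 8 + 6 + 4 + 3 + 1 + 6 = 28 sixteenth notes.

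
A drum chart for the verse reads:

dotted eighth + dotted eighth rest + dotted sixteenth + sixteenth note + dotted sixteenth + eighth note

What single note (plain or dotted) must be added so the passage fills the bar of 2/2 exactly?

The bar of 2/2 = 32 thirty-second notes.
Convert each value to thirty-second notes: dotted eighth = 6; dotted eighth rest = 6; dotted sixteenth = 3; sixteenth note = 2; dotted sixteenth = 3; eighth note = 4.
Adding: 6 + 6 + 3 + 2 + 3 + 4 = 24.
Remaining: 32 − 24 = 8 thirty-second notes, which is a quarter note.

quarter note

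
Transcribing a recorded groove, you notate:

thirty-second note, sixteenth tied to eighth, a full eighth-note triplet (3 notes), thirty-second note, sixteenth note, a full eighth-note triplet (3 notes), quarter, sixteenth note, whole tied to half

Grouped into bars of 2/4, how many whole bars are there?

5

One bar of 2/4 = 16 thirty-second notes.
In thirty-second notes: thirty-second note = 1; sixteenth tied to eighth (sixteenth + eighth) = 6; a full eighth-note triplet (3 notes) (three triplet eighths span one quarter) = 8; thirty-second note = 1; sixteenth note = 2; a full eighth-note triplet (3 notes) (three triplet eighths span one quarter) = 8; quarter = 8; sixteenth note = 2; whole tied to half (whole + half) = 48.
Altogether 1 + 6 + 8 + 1 + 2 + 8 + 8 + 2 + 48 = 84.
84 ÷ 16 = 5 complete bars with 4 left over.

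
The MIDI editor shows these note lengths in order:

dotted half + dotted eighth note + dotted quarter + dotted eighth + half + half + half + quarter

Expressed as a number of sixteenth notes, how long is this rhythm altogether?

In sixteenth notes: dotted half = 12; dotted eighth note = 3; dotted quarter = 6; dotted eighth = 3; half = 8; half = 8; half = 8; quarter = 4.
Total: 12 + 3 + 6 + 3 + 8 + 8 + 8 + 4 = 52 sixteenth notes.

52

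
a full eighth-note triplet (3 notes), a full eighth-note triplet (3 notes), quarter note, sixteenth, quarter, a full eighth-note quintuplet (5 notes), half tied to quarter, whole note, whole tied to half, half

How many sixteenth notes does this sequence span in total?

85

Each duration in sixteenth notes: a full eighth-note triplet (3 notes) (three triplet eighths span one quarter) = 4; a full eighth-note triplet (3 notes) (three triplet eighths span one quarter) = 4; quarter note = 4; sixteenth = 1; quarter = 4; a full eighth-note quintuplet (5 notes) (five quintuplet eighths span one half) = 8; half tied to quarter (half + quarter) = 12; whole note = 16; whole tied to half (whole + half) = 24; half = 8.
Sum: 4 + 4 + 4 + 1 + 4 + 8 + 12 + 16 + 24 + 8 = 85 sixteenth notes.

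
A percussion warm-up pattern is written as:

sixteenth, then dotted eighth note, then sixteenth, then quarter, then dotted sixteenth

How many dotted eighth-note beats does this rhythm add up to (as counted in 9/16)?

3.5

One dotted eighth-note beat = 6 thirty-second notes.
Working in thirty-second notes: sixteenth = 2; dotted eighth note = 6; sixteenth = 2; quarter = 8; dotted sixteenth = 3.
Sum: 2 + 6 + 2 + 8 + 3 = 21.
21 ÷ 6 = 3.5 beats.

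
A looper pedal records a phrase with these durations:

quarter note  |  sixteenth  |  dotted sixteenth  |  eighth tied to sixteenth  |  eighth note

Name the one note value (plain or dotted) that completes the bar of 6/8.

The bar of 6/8 = 24 thirty-second notes.
Working in thirty-second notes: quarter note = 8; sixteenth = 2; dotted sixteenth = 3; eighth tied to sixteenth (eighth + sixteenth) = 6; eighth note = 4.
Altogether 8 + 2 + 3 + 6 + 4 = 23.
Remaining: 24 − 23 = 1 thirty-second note, which is a thirty-second note.

thirty-second note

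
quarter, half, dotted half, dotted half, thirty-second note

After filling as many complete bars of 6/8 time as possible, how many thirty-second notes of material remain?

One bar of 6/8 = 24 thirty-second notes.
Working in thirty-second notes: quarter = 8; half = 16; dotted half = 24; dotted half = 24; thirty-second note = 1.
Total: 8 + 16 + 24 + 24 + 1 = 73.
73 ÷ 24 = 3 complete bars with 1 thirty-second note remaining.

1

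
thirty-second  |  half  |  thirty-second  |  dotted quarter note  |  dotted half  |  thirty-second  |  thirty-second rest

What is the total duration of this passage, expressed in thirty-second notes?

56

Each duration in thirty-second notes: thirty-second = 1; half = 16; thirty-second = 1; dotted quarter note = 12; dotted half = 24; thirty-second = 1; thirty-second rest = 1.
Sum: 1 + 16 + 1 + 12 + 24 + 1 + 1 = 56 thirty-second notes.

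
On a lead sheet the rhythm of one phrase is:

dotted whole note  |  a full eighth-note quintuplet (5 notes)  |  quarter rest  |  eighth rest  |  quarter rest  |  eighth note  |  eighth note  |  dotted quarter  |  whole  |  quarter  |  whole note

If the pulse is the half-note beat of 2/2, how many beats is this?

11

One half-note beat = 4 eighth notes.
Convert each value to eighth notes: dotted whole note = 12; a full eighth-note quintuplet (5 notes) (five quintuplet eighths span one half) = 4; quarter rest = 2; eighth rest = 1; quarter rest = 2; eighth note = 1; eighth note = 1; dotted quarter = 3; whole = 8; quarter = 2; whole note = 8.
Total: 12 + 4 + 2 + 1 + 2 + 1 + 1 + 3 + 8 + 2 + 8 = 44.
44 ÷ 4 = 11 beats.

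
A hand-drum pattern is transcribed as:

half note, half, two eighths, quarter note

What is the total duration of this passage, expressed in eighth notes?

In eighth notes: half note = 4; half = 4; eighth = 1; eighth = 1; quarter note = 2.
Adding: 4 + 4 + 1 + 1 + 2 = 12 eighth notes.

12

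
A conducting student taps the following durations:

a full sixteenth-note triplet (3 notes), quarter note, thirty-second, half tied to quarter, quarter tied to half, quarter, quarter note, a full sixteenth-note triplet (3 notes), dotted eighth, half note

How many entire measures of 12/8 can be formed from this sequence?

One bar of 12/8 = 48 thirty-second notes.
Working in thirty-second notes: a full sixteenth-note triplet (3 notes) (three triplet sixteenths span one eighth) = 4; quarter note = 8; thirty-second = 1; half tied to quarter (half + quarter) = 24; quarter tied to half (quarter + half) = 24; quarter = 8; quarter note = 8; a full sixteenth-note triplet (3 notes) (three triplet sixteenths span one eighth) = 4; dotted eighth = 6; half note = 16.
Adding: 4 + 8 + 1 + 24 + 24 + 8 + 8 + 4 + 6 + 16 = 103.
103 ÷ 48 = 2 complete bars with 7 left over.

2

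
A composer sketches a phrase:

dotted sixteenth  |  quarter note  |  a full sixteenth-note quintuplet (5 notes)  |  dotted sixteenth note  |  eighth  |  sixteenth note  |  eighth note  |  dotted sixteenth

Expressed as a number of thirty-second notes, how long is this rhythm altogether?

35

Each duration in thirty-second notes: dotted sixteenth = 3; quarter note = 8; a full sixteenth-note quintuplet (5 notes) (five quintuplet sixteenths span one quarter) = 8; dotted sixteenth note = 3; eighth = 4; sixteenth note = 2; eighth note = 4; dotted sixteenth = 3.
Adding: 3 + 8 + 8 + 3 + 4 + 2 + 4 + 3 = 35 thirty-second notes.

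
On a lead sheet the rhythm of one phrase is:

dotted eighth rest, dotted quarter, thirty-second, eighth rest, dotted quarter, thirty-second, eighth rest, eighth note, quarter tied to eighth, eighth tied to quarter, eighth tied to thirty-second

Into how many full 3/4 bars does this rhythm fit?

One bar of 3/4 = 24 thirty-second notes.
Convert each value to thirty-second notes: dotted eighth rest = 6; dotted quarter = 12; thirty-second = 1; eighth rest = 4; dotted quarter = 12; thirty-second = 1; eighth rest = 4; eighth note = 4; quarter tied to eighth (quarter + eighth) = 12; eighth tied to quarter (eighth + quarter) = 12; eighth tied to thirty-second (eighth + thirty-second) = 5.
Total: 6 + 12 + 1 + 4 + 12 + 1 + 4 + 4 + 12 + 12 + 5 = 73.
73 ÷ 24 = 3 complete bars with 1 left over.

3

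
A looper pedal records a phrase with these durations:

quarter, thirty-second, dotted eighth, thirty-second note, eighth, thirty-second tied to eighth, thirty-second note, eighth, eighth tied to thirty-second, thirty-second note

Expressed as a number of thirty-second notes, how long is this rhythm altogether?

36

Express everything in thirty-second notes: quarter = 8; thirty-second = 1; dotted eighth = 6; thirty-second note = 1; eighth = 4; thirty-second tied to eighth (thirty-second + eighth) = 5; thirty-second note = 1; eighth = 4; eighth tied to thirty-second (eighth + thirty-second) = 5; thirty-second note = 1.
Sum: 8 + 1 + 6 + 1 + 4 + 5 + 1 + 4 + 5 + 1 = 36 thirty-second notes.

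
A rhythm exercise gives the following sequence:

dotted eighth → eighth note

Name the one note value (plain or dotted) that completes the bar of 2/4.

The bar of 2/4 = 8 sixteenth notes.
In sixteenth notes: dotted eighth = 3; eighth note = 2.
Sum: 3 + 2 = 5.
Remaining: 8 − 5 = 3 sixteenth notes, which is a dotted eighth note.

dotted eighth note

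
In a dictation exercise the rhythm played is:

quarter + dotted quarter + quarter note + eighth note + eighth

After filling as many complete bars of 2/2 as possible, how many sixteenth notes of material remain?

One bar of 2/2 = 8 eighth notes.
Express everything in eighth notes: quarter = 2; dotted quarter = 3; quarter note = 2; eighth note = 1; eighth = 1.
Total: 2 + 3 + 2 + 1 + 1 = 9.
9 ÷ 8 = 1 complete bar with 1 eighth note remaining = 2 sixteenth notes.

2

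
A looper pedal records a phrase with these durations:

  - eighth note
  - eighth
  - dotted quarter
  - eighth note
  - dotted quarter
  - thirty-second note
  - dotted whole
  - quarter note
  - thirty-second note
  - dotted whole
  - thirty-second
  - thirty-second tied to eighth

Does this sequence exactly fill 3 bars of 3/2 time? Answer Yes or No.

No

One bar of 3/2 = 48 thirty-second notes, so 3 bars = 144.
Convert each value to thirty-second notes: eighth note = 4; eighth = 4; dotted quarter = 12; eighth note = 4; dotted quarter = 12; thirty-second note = 1; dotted whole = 48; quarter note = 8; thirty-second note = 1; dotted whole = 48; thirty-second = 1; thirty-second tied to eighth (thirty-second + eighth) = 5.
Adding: 4 + 4 + 12 + 4 + 12 + 1 + 48 + 8 + 1 + 48 + 1 + 5 = 148.
148 exceeds 144, so the answer is No.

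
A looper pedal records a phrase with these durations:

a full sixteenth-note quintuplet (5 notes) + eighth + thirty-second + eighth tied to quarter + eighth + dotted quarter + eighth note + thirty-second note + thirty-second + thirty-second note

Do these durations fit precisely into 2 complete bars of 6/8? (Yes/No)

Yes

One bar of 6/8 = 24 thirty-second notes, so 2 bars = 48.
Convert each value to thirty-second notes: a full sixteenth-note quintuplet (5 notes) (five quintuplet sixteenths span one quarter) = 8; eighth = 4; thirty-second = 1; eighth tied to quarter (eighth + quarter) = 12; eighth = 4; dotted quarter = 12; eighth note = 4; thirty-second note = 1; thirty-second = 1; thirty-second note = 1.
Altogether 8 + 4 + 1 + 12 + 4 + 12 + 4 + 1 + 1 + 1 = 48.
48 equals 48, so the answer is Yes.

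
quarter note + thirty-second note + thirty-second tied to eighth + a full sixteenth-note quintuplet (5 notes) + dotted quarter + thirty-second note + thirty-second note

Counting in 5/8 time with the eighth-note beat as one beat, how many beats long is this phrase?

One eighth-note beat = 4 thirty-second notes.
Convert each value to thirty-second notes: quarter note = 8; thirty-second note = 1; thirty-second tied to eighth (thirty-second + eighth) = 5; a full sixteenth-note quintuplet (5 notes) (five quintuplet sixteenths span one quarter) = 8; dotted quarter = 12; thirty-second note = 1; thirty-second note = 1.
Total: 8 + 1 + 5 + 8 + 12 + 1 + 1 = 36.
36 ÷ 4 = 9 beats.

9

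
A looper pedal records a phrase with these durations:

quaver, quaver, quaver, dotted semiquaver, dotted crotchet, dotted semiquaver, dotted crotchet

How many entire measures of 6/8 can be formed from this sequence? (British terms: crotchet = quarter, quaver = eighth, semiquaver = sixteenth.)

One bar of 6/8 = 24 thirty-second notes.
Express everything in thirty-second notes: quaver = 4; quaver = 4; quaver = 4; dotted semiquaver = 3; dotted crotchet = 12; dotted semiquaver = 3; dotted crotchet = 12.
Altogether 4 + 4 + 4 + 3 + 12 + 3 + 12 = 42.
42 ÷ 24 = 1 complete bar with 18 left over.

1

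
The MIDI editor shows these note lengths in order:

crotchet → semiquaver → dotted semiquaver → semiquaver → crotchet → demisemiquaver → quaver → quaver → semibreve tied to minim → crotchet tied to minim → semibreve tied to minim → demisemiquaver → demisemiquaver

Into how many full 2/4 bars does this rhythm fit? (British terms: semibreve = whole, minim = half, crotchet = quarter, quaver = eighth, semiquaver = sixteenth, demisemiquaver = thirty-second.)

9

One bar of 2/4 = 16 thirty-second notes.
Express everything in thirty-second notes: crotchet = 8; semiquaver = 2; dotted semiquaver = 3; semiquaver = 2; crotchet = 8; demisemiquaver = 1; quaver = 4; quaver = 4; semibreve tied to minim (semibreve + minim) = 48; crotchet tied to minim (crotchet + minim) = 24; semibreve tied to minim (semibreve + minim) = 48; demisemiquaver = 1; demisemiquaver = 1.
Total: 8 + 2 + 3 + 2 + 8 + 1 + 4 + 4 + 48 + 24 + 48 + 1 + 1 = 154.
154 ÷ 16 = 9 complete bars with 10 left over.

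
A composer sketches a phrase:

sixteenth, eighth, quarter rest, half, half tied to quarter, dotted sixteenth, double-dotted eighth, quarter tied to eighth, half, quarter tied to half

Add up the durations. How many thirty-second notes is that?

116

Convert each value to thirty-second notes: sixteenth = 2; eighth = 4; quarter rest = 8; half = 16; half tied to quarter (half + quarter) = 24; dotted sixteenth = 3; double-dotted eighth = 7; quarter tied to eighth (quarter + eighth) = 12; half = 16; quarter tied to half (quarter + half) = 24.
Sum: 2 + 4 + 8 + 16 + 24 + 3 + 7 + 12 + 16 + 24 = 116 thirty-second notes.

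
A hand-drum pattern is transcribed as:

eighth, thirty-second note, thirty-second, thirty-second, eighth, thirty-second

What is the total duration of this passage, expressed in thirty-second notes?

In thirty-second notes: eighth = 4; thirty-second note = 1; thirty-second = 1; thirty-second = 1; eighth = 4; thirty-second = 1.
Adding: 4 + 1 + 1 + 1 + 4 + 1 = 12 thirty-second notes.

12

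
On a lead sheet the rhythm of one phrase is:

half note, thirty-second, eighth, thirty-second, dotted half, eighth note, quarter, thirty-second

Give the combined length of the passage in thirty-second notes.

Working in thirty-second notes: half note = 16; thirty-second = 1; eighth = 4; thirty-second = 1; dotted half = 24; eighth note = 4; quarter = 8; thirty-second = 1.
Sum: 16 + 1 + 4 + 1 + 24 + 4 + 8 + 1 = 59 thirty-second notes.

59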